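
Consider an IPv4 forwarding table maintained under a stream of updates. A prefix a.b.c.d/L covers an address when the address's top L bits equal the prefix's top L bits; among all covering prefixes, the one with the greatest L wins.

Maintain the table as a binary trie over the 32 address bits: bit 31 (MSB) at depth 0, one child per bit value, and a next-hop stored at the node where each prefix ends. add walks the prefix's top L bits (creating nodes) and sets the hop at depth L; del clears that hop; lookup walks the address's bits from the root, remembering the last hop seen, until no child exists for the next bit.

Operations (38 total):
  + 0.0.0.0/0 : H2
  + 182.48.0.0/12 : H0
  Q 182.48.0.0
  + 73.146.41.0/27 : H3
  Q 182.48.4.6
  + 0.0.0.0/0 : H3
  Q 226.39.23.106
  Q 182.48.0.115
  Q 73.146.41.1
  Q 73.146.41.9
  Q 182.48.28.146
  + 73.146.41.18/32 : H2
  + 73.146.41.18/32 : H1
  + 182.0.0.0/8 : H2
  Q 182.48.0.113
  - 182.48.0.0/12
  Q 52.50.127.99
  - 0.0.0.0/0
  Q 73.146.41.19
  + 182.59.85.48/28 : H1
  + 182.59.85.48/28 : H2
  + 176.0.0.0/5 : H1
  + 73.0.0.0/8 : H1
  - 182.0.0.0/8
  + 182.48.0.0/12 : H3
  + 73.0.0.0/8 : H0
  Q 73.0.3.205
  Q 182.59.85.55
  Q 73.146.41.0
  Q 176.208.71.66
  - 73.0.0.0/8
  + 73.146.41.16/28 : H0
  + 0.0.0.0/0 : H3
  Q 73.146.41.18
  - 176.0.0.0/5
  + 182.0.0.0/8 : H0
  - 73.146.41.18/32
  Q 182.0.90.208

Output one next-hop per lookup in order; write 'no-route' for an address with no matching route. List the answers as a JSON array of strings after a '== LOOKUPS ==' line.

Apply in order:
  add 0.0.0.0/0 -> H2 at depth 0
  add 182.48.0.0/12 -> H0 at depth 12
  lookup 182.48.0.0: bits 101101100011 walk d0:H2→d1:-→d2:-→d3:-→d4:-→d5:-→d6:-→d7:-→d8:-→d9:-→d10:-→d11:-→d12:H0 -> H0
  add 73.146.41.0/27 -> H3 at depth 27
  lookup 182.48.4.6: bits 101101100011 walk d0:H2→d1:-→d2:-→d3:-→d4:-→d5:-→d6:-→d7:-→d8:-→d9:-→d10:-→d11:-→d12:H0 -> H0
  add 0.0.0.0/0 -> H3 at depth 0
  lookup 226.39.23.106: bits 1 walk d0:H3→d1:- -> H3
  lookup 182.48.0.115: bits 101101100011 walk d0:H3→d1:-→d2:-→d3:-→d4:-→d5:-→d6:-→d7:-→d8:-→d9:-→d10:-→d11:-→d12:H0 -> H0
  lookup 73.146.41.1: bits 010010011001001000101001000 walk d0:H3→d1:-→d2:-→d3:-→d4:-→d5:-→d6:-→d7:-→d8:-→d9:-→d10:-→d11:-→d12:-→d13:-→d14:-→d15:-→d16:-→d17:-→d18:-→d19:-→d20:-→d21:-→d22:-→d23:-→d24:-→d25:-→d26:-→d27:H3 -> H3
  lookup 73.146.41.9: bits 010010011001001000101001000 walk d0:H3→d1:-→d2:-→d3:-→d4:-→d5:-→d6:-→d7:-→d8:-→d9:-→d10:-→d11:-→d12:-→d13:-→d14:-→d15:-→d16:-→d17:-→d18:-→d19:-→d20:-→d21:-→d22:-→d23:-→d24:-→d25:-→d26:-→d27:H3 -> H3
  lookup 182.48.28.146: bits 101101100011 walk d0:H3→d1:-→d2:-→d3:-→d4:-→d5:-→d6:-→d7:-→d8:-→d9:-→d10:-→d11:-→d12:H0 -> H0
  add 73.146.41.18/32 -> H2 at depth 32
  add 73.146.41.18/32 -> H1 at depth 32
  add 182.0.0.0/8 -> H2 at depth 8
  lookup 182.48.0.113: bits 101101100011 walk d0:H3→d1:-→d2:-→d3:-→d4:-→d5:-→d6:-→d7:-→d8:H2→d9:-→d10:-→d11:-→d12:H0 -> H0
  del 182.48.0.0/12 (clear depth 12)
  lookup 52.50.127.99: bits 0 walk d0:H3→d1:- -> H3
  del 0.0.0.0/0 (clear depth 0)
  lookup 73.146.41.19: bits 0100100110010010001010010001001 walk d0:-→d1:-→d2:-→d3:-→d4:-→d5:-→d6:-→d7:-→d8:-→d9:-→d10:-→d11:-→d12:-→d13:-→d14:-→d15:-→d16:-→d17:-→d18:-→d19:-→d20:-→d21:-→d22:-→d23:-→d24:-→d25:-→d26:-→d27:H3→d28:-→d29:-→d30:-→d31:- -> H3
  add 182.59.85.48/28 -> H1 at depth 28
  add 182.59.85.48/28 -> H2 at depth 28
  add 176.0.0.0/5 -> H1 at depth 5
  add 73.0.0.0/8 -> H1 at depth 8
  del 182.0.0.0/8 (clear depth 8)
  add 182.48.0.0/12 -> H3 at depth 12
  add 73.0.0.0/8 -> H0 at depth 8
  lookup 73.0.3.205: bits 01001001 walk d0:-→d1:-→d2:-→d3:-→d4:-→d5:-→d6:-→d7:-→d8:H0 -> H0
  lookup 182.59.85.55: bits 1011011000111011010101010011 walk d0:-→d1:-→d2:-→d3:-→d4:-→d5:H1→d6:-→d7:-→d8:-→d9:-→d10:-→d11:-→d12:H3→d13:-→d14:-→d15:-→d16:-→d17:-→d18:-→d19:-→d20:-→d21:-→d22:-→d23:-→d24:-→d25:-→d26:-→d27:-→d28:H2 -> H2
  lookup 73.146.41.0: bits 010010011001001000101001000 walk d0:-→d1:-→d2:-→d3:-→d4:-→d5:-→d6:-→d7:-→d8:H0→d9:-→d10:-→d11:-→d12:-→d13:-→d14:-→d15:-→d16:-→d17:-→d18:-→d19:-→d20:-→d21:-→d22:-→d23:-→d24:-→d25:-→d26:-→d27:H3 -> H3
  lookup 176.208.71.66: bits 10110 walk d0:-→d1:-→d2:-→d3:-→d4:-→d5:H1 -> H1
  del 73.0.0.0/8 (clear depth 8)
  add 73.146.41.16/28 -> H0 at depth 28
  add 0.0.0.0/0 -> H3 at depth 0
  lookup 73.146.41.18: bits 01001001100100100010100100010010 walk d0:H3→d1:-→d2:-→d3:-→d4:-→d5:-→d6:-→d7:-→d8:-→d9:-→d10:-→d11:-→d12:-→d13:-→d14:-→d15:-→d16:-→d17:-→d18:-→d19:-→d20:-→d21:-→d22:-→d23:-→d24:-→d25:-→d26:-→d27:H3→d28:H0→d29:-→d30:-→d31:-→d32:H1 -> H1
  del 176.0.0.0/5 (clear depth 5)
  add 182.0.0.0/8 -> H0 at depth 8
  del 73.146.41.18/32 (clear depth 32)
  lookup 182.0.90.208: bits 1011011000 walk d0:H3→d1:-→d2:-→d3:-→d4:-→d5:-→d6:-→d7:-→d8:H0→d9:-→d10:- -> H0

== LOOKUPS ==
["H0","H0","H3","H0","H3","H3","H0","H0","H3","H3","H0","H2","H3","H1","H1","H0"]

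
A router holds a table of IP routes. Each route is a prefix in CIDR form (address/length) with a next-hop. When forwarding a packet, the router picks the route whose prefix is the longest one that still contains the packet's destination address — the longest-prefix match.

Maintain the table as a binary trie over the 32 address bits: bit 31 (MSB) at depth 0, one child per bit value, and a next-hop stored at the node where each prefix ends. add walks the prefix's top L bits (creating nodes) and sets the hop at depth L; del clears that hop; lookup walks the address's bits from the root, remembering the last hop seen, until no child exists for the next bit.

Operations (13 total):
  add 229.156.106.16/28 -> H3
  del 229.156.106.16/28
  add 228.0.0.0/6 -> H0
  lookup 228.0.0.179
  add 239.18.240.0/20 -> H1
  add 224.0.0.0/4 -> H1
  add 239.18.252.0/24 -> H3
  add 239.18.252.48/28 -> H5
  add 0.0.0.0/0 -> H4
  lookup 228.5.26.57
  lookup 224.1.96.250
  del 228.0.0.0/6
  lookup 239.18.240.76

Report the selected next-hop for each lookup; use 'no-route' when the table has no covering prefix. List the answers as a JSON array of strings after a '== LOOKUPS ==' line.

Process each operation:
  + 229.156.106.16/28 (H3) depth=28
  del 229.156.106.16/28 (clear depth 28)
  + 228.0.0.0/6 (H0) depth=6
  ? 228.0.0.179  path d0:-→d1:-→d2:-→d3:-→d4:-→d5:-→d6:H0→d7:-  best=H0
  + 239.18.240.0/20 (H1) depth=20
  + 224.0.0.0/4 (H1) depth=4
  + 239.18.252.0/24 (H3) depth=24
  + 239.18.252.48/28 (H5) depth=28
  + 0.0.0.0/0 (H4) depth=0
  ? 228.5.26.57  path d0:H4→d1:-→d2:-→d3:-→d4:H1→d5:-→d6:H0→d7:-  best=H0
  ? 224.1.96.250  path d0:H4→d1:-→d2:-→d3:-→d4:H1→d5:-  best=H1
  del 228.0.0.0/6 (clear depth 6)
  ? 239.18.240.76  path d0:H4→d1:-→d2:-→d3:-→d4:H1→d5:-→d6:-→d7:-→d8:-→d9:-→d10:-→d11:-→d12:-→d13:-→d14:-→d15:-→d16:-→d17:-→d18:-→d19:-→d20:H1  best=H1

== LOOKUPS ==
["H0","H0","H1","H1"]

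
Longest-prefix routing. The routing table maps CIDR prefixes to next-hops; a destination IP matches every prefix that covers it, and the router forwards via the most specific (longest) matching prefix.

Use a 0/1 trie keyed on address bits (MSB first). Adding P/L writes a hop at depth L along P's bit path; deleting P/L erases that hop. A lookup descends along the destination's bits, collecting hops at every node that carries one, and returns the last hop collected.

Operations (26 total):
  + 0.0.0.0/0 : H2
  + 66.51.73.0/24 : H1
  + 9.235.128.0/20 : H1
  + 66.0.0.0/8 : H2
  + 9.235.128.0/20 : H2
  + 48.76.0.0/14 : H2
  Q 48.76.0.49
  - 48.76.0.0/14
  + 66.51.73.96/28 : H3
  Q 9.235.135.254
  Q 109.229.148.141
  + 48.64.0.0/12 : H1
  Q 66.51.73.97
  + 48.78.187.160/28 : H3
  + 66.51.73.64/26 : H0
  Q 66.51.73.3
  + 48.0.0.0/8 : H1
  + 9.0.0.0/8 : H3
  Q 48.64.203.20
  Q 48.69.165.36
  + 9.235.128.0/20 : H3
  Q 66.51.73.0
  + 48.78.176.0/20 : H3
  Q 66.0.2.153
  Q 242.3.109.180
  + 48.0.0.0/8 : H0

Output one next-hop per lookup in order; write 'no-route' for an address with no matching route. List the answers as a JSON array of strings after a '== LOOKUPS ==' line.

Process each operation:
  add 0.0.0.0/0 -> H2 at depth 0
  add 66.51.73.0/24 -> H1 at depth 24
  add 9.235.128.0/20 -> H1 at depth 20
  add 66.0.0.0/8 -> H2 at depth 8
  add 9.235.128.0/20 -> H2 at depth 20
  add 48.76.0.0/14 -> H2 at depth 14
  ? 48.76.0.49  path d0:H2→d1:-→d2:-→d3:-→d4:-→d5:-→d6:-→d7:-→d8:-→d9:-→d10:-→d11:-→d12:-→d13:-→d14:H2  best=H2
  - 48.76.0.0/14 clear@14
  add 66.51.73.96/28 -> H3 at depth 28
  ? 9.235.135.254  path d0:H2→d1:-→d2:-→d3:-→d4:-→d5:-→d6:-→d7:-→d8:-→d9:-→d10:-→d11:-→d12:-→d13:-→d14:-→d15:-→d16:-→d17:-→d18:-→d19:-→d20:H2  best=H2
  ? 109.229.148.141  path d0:H2→d1:-→d2:-  best=H2
  add 48.64.0.0/12 -> H1 at depth 12
  ? 66.51.73.97  path d0:H2→d1:-→d2:-→d3:-→d4:-→d5:-→d6:-→d7:-→d8:H2→d9:-→d10:-→d11:-→d12:-→d13:-→d14:-→d15:-→d16:-→d17:-→d18:-→d19:-→d20:-→d21:-→d22:-→d23:-→d24:H1→d25:-→d26:-→d27:-→d28:H3  best=H3
  add 48.78.187.160/28 -> H3 at depth 28
  add 66.51.73.64/26 -> H0 at depth 26
  ? 66.51.73.3  path d0:H2→d1:-→d2:-→d3:-→d4:-→d5:-→d6:-→d7:-→d8:H2→d9:-→d10:-→d11:-→d12:-→d13:-→d14:-→d15:-→d16:-→d17:-→d18:-→d19:-→d20:-→d21:-→d22:-→d23:-→d24:H1→d25:-  best=H1
  add 48.0.0.0/8 -> H1 at depth 8
  add 9.0.0.0/8 -> H3 at depth 8
  ? 48.64.203.20  path d0:H2→d1:-→d2:-→d3:-→d4:-→d5:-→d6:-→d7:-→d8:H1→d9:-→d10:-→d11:-→d12:H1  best=H1
  ? 48.69.165.36  path d0:H2→d1:-→d2:-→d3:-→d4:-→d5:-→d6:-→d7:-→d8:H1→d9:-→d10:-→d11:-→d12:H1  best=H1
  add 9.235.128.0/20 -> H3 at depth 20
  ? 66.51.73.0  path d0:H2→d1:-→d2:-→d3:-→d4:-→d5:-→d6:-→d7:-→d8:H2→d9:-→d10:-→d11:-→d12:-→d13:-→d14:-→d15:-→d16:-→d17:-→d18:-→d19:-→d20:-→d21:-→d22:-→d23:-→d24:H1→d25:-  best=H1
  add 48.78.176.0/20 -> H3 at depth 20
  ? 66.0.2.153  path d0:H2→d1:-→d2:-→d3:-→d4:-→d5:-→d6:-→d7:-→d8:H2→d9:-→d10:-  best=H2
  ? 242.3.109.180  path d0:H2  best=H2
  add 48.0.0.0/8 -> H0 at depth 8

== LOOKUPS ==
["H2","H2","H2","H3","H1","H1","H1","H1","H2","H2"]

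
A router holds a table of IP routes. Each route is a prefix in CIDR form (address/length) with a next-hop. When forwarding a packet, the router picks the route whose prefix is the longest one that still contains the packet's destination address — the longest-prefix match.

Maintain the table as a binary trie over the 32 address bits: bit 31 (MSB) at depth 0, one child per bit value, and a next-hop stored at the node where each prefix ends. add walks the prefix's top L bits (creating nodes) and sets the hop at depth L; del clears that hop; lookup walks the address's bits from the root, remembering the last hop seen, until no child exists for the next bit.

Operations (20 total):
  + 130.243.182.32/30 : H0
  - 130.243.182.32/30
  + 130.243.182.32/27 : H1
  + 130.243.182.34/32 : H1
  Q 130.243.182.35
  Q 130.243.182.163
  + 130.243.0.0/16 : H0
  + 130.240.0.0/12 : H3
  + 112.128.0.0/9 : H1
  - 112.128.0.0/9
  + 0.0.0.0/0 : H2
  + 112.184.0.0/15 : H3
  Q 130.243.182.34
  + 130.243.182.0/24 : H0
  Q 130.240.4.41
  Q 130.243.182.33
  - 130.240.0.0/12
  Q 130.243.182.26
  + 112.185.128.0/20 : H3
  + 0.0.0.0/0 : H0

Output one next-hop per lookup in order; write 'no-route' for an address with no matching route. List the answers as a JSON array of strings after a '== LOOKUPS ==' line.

Process each operation:
  add 130.243.182.32/30 -> H0 at depth 30
  del 130.243.182.32/30 (clear depth 30)
  add 130.243.182.32/27 -> H1 at depth 27
  add 130.243.182.34/32 -> H1 at depth 32
  ? 130.243.182.35  path d0:-→d1:-→d2:-→d3:-→d4:-→d5:-→d6:-→d7:-→d8:-→d9:-→d10:-→d11:-→d12:-→d13:-→d14:-→d15:-→d16:-→d17:-→d18:-→d19:-→d20:-→d21:-→d22:-→d23:-→d24:-→d25:-→d26:-→d27:H1→d28:-→d29:-→d30:-→d31:-  best=H1
  ? 130.243.182.163  path d0:-→d1:-→d2:-→d3:-→d4:-→d5:-→d6:-→d7:-→d8:-→d9:-→d10:-→d11:-→d12:-→d13:-→d14:-→d15:-→d16:-→d17:-→d18:-→d19:-→d20:-→d21:-→d22:-→d23:-→d24:-  best=no-route
  add 130.243.0.0/16 -> H0 at depth 16
  add 130.240.0.0/12 -> H3 at depth 12
  add 112.128.0.0/9 -> H1 at depth 9
  del 112.128.0.0/9 (clear depth 9)
  add 0.0.0.0/0 -> H2 at depth 0
  add 112.184.0.0/15 -> H3 at depth 15
  ? 130.243.182.34  path d0:H2→d1:-→d2:-→d3:-→d4:-→d5:-→d6:-→d7:-→d8:-→d9:-→d10:-→d11:-→d12:H3→d13:-→d14:-→d15:-→d16:H0→d17:-→d18:-→d19:-→d20:-→d21:-→d22:-→d23:-→d24:-→d25:-→d26:-→d27:H1→d28:-→d29:-→d30:-→d31:-→d32:H1  best=H1
  add 130.243.182.0/24 -> H0 at depth 24
  ? 130.240.4.41  path d0:H2→d1:-→d2:-→d3:-→d4:-→d5:-→d6:-→d7:-→d8:-→d9:-→d10:-→d11:-→d12:H3→d13:-→d14:-  best=H3
  ? 130.243.182.33  path d0:H2→d1:-→d2:-→d3:-→d4:-→d5:-→d6:-→d7:-→d8:-→d9:-→d10:-→d11:-→d12:H3→d13:-→d14:-→d15:-→d16:H0→d17:-→d18:-→d19:-→d20:-→d21:-→d22:-→d23:-→d24:H0→d25:-→d26:-→d27:H1→d28:-→d29:-→d30:-  best=H1
  del 130.240.0.0/12 (clear depth 12)
  ? 130.243.182.26  path d0:H2→d1:-→d2:-→d3:-→d4:-→d5:-→d6:-→d7:-→d8:-→d9:-→d10:-→d11:-→d12:-→d13:-→d14:-→d15:-→d16:H0→d17:-→d18:-→d19:-→d20:-→d21:-→d22:-→d23:-→d24:H0→d25:-→d26:-  best=H0
  add 112.185.128.0/20 -> H3 at depth 20
  add 0.0.0.0/0 -> H0 at depth 0

== LOOKUPS ==
["H1","no-route","H1","H3","H1","H0"]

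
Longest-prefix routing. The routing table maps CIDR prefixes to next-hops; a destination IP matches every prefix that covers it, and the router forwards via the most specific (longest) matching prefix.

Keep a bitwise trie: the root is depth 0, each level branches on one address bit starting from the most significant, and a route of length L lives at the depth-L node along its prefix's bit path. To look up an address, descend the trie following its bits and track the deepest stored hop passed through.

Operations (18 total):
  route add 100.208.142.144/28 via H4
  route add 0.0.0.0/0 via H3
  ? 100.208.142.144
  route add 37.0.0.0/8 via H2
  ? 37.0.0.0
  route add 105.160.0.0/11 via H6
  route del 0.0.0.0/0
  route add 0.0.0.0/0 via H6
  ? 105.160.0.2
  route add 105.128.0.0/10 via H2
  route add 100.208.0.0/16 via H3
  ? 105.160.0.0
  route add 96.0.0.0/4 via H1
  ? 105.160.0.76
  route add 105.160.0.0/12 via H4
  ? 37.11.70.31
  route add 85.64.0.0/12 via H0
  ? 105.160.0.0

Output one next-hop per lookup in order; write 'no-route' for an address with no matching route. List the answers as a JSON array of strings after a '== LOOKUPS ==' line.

Process each operation:
  + 100.208.142.144/28 (H4) depth=28
  + 0.0.0.0/0 (H3) depth=0
  ? 100.208.142.144  path d0:H3→d1:-→d2:-→d3:-→d4:-→d5:-→d6:-→d7:-→d8:-→d9:-→d10:-→d11:-→d12:-→d13:-→d14:-→d15:-→d16:-→d17:-→d18:-→d19:-→d20:-→d21:-→d22:-→d23:-→d24:-→d25:-→d26:-→d27:-→d28:H4  best=H4
  + 37.0.0.0/8 (H2) depth=8
  ? 37.0.0.0  path d0:H3→d1:-→d2:-→d3:-→d4:-→d5:-→d6:-→d7:-→d8:H2  best=H2
  + 105.160.0.0/11 (H6) depth=11
  - 0.0.0.0/0 clear@0
  + 0.0.0.0/0 (H6) depth=0
  ? 105.160.0.2  path d0:H6→d1:-→d2:-→d3:-→d4:-→d5:-→d6:-→d7:-→d8:-→d9:-→d10:-→d11:H6  best=H6
  + 105.128.0.0/10 (H2) depth=10
  + 100.208.0.0/16 (H3) depth=16
  ? 105.160.0.0  path d0:H6→d1:-→d2:-→d3:-→d4:-→d5:-→d6:-→d7:-→d8:-→d9:-→d10:H2→d11:H6  best=H6
  + 96.0.0.0/4 (H1) depth=4
  ? 105.160.0.76  path d0:H6→d1:-→d2:-→d3:-→d4:H1→d5:-→d6:-→d7:-→d8:-→d9:-→d10:H2→d11:H6  best=H6
  + 105.160.0.0/12 (H4) depth=12
  ? 37.11.70.31  path d0:H6→d1:-→d2:-→d3:-→d4:-→d5:-→d6:-→d7:-→d8:H2  best=H2
  + 85.64.0.0/12 (H0) depth=12
  ? 105.160.0.0  path d0:H6→d1:-→d2:-→d3:-→d4:H1→d5:-→d6:-→d7:-→d8:-→d9:-→d10:H2→d11:H6→d12:H4  best=H4

== LOOKUPS ==
["H4","H2","H6","H6","H6","H2","H4"]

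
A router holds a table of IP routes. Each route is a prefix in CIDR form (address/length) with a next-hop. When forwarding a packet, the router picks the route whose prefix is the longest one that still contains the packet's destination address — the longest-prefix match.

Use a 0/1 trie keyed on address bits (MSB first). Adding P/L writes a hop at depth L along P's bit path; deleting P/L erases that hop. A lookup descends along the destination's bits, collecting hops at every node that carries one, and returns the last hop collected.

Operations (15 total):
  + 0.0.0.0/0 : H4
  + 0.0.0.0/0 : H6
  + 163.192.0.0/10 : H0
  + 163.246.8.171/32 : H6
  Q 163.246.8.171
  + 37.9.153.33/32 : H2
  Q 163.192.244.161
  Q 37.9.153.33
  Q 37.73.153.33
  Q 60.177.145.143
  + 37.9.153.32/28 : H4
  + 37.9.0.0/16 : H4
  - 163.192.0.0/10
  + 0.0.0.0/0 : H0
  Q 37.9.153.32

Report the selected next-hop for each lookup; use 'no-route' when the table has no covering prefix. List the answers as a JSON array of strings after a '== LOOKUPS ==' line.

Process each operation:
  + 0.0.0.0/0 (H4) depth=0
  + 0.0.0.0/0 (H6) depth=0
  + 163.192.0.0/10 (H0) depth=10
  + 163.246.8.171/32 (H6) depth=32
  lookup 163.246.8.171: bits 10100011111101100000100010101011 walk d0:H6→d1:-→d2:-→d3:-→d4:-→d5:-→d6:-→d7:-→d8:-→d9:-→d10:H0→d11:-→d12:-→d13:-→d14:-→d15:-→d16:-→d17:-→d18:-→d19:-→d20:-→d21:-→d22:-→d23:-→d24:-→d25:-→d26:-→d27:-→d28:-→d29:-→d30:-→d31:-→d32:H6 -> H6
  + 37.9.153.33/32 (H2) depth=32
  lookup 163.192.244.161: bits 1010001111 walk d0:H6→d1:-→d2:-→d3:-→d4:-→d5:-→d6:-→d7:-→d8:-→d9:-→d10:H0 -> H0
  lookup 37.9.153.33: bits 00100101000010011001100100100001 walk d0:H6→d1:-→d2:-→d3:-→d4:-→d5:-→d6:-→d7:-→d8:-→d9:-→d10:-→d11:-→d12:-→d13:-→d14:-→d15:-→d16:-→d17:-→d18:-→d19:-→d20:-→d21:-→d22:-→d23:-→d24:-→d25:-→d26:-→d27:-→d28:-→d29:-→d30:-→d31:-→d32:H2 -> H2
  lookup 37.73.153.33: bits 001001010 walk d0:H6→d1:-→d2:-→d3:-→d4:-→d5:-→d6:-→d7:-→d8:-→d9:- -> H6
  lookup 60.177.145.143: bits 001 walk d0:H6→d1:-→d2:-→d3:- -> H6
  + 37.9.153.32/28 (H4) depth=28
  + 37.9.0.0/16 (H4) depth=16
  del 163.192.0.0/10 (clear depth 10)
  + 0.0.0.0/0 (H0) depth=0
  lookup 37.9.153.32: bits 0010010100001001100110010010000 walk d0:H0→d1:-→d2:-→d3:-→d4:-→d5:-→d6:-→d7:-→d8:-→d9:-→d10:-→d11:-→d12:-→d13:-→d14:-→d15:-→d16:H4→d17:-→d18:-→d19:-→d20:-→d21:-→d22:-→d23:-→d24:-→d25:-→d26:-→d27:-→d28:H4→d29:-→d30:-→d31:- -> H4

== LOOKUPS ==
["H6","H0","H2","H6","H6","H4"]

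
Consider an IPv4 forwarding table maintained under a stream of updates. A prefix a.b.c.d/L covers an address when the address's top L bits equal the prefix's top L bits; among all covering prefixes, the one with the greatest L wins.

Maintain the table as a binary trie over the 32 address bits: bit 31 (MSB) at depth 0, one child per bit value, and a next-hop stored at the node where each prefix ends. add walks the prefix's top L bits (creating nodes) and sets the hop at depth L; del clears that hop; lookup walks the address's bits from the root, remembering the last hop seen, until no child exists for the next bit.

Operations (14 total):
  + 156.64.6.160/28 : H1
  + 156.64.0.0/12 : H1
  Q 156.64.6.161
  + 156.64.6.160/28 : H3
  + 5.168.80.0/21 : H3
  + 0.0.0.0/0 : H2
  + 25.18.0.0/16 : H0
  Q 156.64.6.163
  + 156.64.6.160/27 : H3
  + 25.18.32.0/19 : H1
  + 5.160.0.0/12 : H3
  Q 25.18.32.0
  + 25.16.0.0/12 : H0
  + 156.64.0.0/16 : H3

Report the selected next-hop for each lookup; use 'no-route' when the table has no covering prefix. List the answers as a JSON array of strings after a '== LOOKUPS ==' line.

Process each operation:
  add 156.64.6.160/28 -> H1 at depth 28
  add 156.64.0.0/12 -> H1 at depth 12
  Q 156.64.6.161: descend 1001110001000000000001101010 ; hops seen [H1,H1] ; pick H1
  add 156.64.6.160/28 -> H3 at depth 28
  add 5.168.80.0/21 -> H3 at depth 21
  add 0.0.0.0/0 -> H2 at depth 0
  add 25.18.0.0/16 -> H0 at depth 16
  Q 156.64.6.163: descend 1001110001000000000001101010 ; hops seen [H2,H1,H3] ; pick H3
  add 156.64.6.160/27 -> H3 at depth 27
  add 25.18.32.0/19 -> H1 at depth 19
  add 5.160.0.0/12 -> H3 at depth 12
  Q 25.18.32.0: descend 0001100100010010001 ; hops seen [H2,H0,H1] ; pick H1
  add 25.16.0.0/12 -> H0 at depth 12
  add 156.64.0.0/16 -> H3 at depth 16

== LOOKUPS ==
["H1","H3","H1"]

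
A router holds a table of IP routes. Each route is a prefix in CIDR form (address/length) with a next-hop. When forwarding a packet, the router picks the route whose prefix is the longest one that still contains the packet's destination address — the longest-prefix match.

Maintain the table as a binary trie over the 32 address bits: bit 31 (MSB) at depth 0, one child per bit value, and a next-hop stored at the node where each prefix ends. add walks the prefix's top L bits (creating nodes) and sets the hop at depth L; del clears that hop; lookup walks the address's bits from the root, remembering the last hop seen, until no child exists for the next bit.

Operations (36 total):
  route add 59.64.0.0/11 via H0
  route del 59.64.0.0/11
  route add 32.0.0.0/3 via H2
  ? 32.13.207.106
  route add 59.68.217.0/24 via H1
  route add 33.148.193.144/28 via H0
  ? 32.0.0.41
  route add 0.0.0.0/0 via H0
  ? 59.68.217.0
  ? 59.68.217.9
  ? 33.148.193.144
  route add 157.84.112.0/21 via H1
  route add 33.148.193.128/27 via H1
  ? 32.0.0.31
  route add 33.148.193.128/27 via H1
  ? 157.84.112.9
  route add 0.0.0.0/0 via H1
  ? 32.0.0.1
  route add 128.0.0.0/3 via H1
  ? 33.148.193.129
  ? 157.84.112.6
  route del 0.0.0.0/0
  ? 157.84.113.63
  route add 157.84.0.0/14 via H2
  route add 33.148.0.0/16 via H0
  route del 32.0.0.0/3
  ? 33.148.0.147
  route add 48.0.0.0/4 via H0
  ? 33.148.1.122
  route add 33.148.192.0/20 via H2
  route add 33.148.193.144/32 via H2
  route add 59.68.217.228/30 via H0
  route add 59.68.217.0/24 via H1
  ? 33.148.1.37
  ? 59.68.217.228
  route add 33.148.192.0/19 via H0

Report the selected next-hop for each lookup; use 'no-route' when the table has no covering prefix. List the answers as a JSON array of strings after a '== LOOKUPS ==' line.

Trace:
  add 59.64.0.0/11 -> H0 at depth 11
  - 59.64.0.0/11 clear@11
  add 32.0.0.0/3 -> H2 at depth 3
  lookup 32.13.207.106: bits 001 walk d0:-→d1:-→d2:-→d3:H2 -> H2
  add 59.68.217.0/24 -> H1 at depth 24
  add 33.148.193.144/28 -> H0 at depth 28
  lookup 32.0.0.41: bits 0010000 walk d0:-→d1:-→d2:-→d3:H2→d4:-→d5:-→d6:-→d7:- -> H2
  add 0.0.0.0/0 -> H0 at depth 0
  lookup 59.68.217.0: bits 001110110100010011011001 walk d0:H0→d1:-→d2:-→d3:H2→d4:-→d5:-→d6:-→d7:-→d8:-→d9:-→d10:-→d11:-→d12:-→d13:-→d14:-→d15:-→d16:-→d17:-→d18:-→d19:-→d20:-→d21:-→d22:-→d23:-→d24:H1 -> H1
  lookup 59.68.217.9: bits 001110110100010011011001 walk d0:H0→d1:-→d2:-→d3:H2→d4:-→d5:-→d6:-→d7:-→d8:-→d9:-→d10:-→d11:-→d12:-→d13:-→d14:-→d15:-→d16:-→d17:-→d18:-→d19:-→d20:-→d21:-→d22:-→d23:-→d24:H1 -> H1
  lookup 33.148.193.144: bits 0010000110010100110000011001 walk d0:H0→d1:-→d2:-→d3:H2→d4:-→d5:-→d6:-→d7:-→d8:-→d9:-→d10:-→d11:-→d12:-→d13:-→d14:-→d15:-→d16:-→d17:-→d18:-→d19:-→d20:-→d21:-→d22:-→d23:-→d24:-→d25:-→d26:-→d27:-→d28:H0 -> H0
  add 157.84.112.0/21 -> H1 at depth 21
  add 33.148.193.128/27 -> H1 at depth 27
  lookup 32.0.0.31: bits 0010000 walk d0:H0→d1:-→d2:-→d3:H2→d4:-→d5:-→d6:-→d7:- -> H2
  add 33.148.193.128/27 -> H1 at depth 27
  lookup 157.84.112.9: bits 100111010101010001110 walk d0:H0→d1:-→d2:-→d3:-→d4:-→d5:-→d6:-→d7:-→d8:-→d9:-→d10:-→d11:-→d12:-→d13:-→d14:-→d15:-→d16:-→d17:-→d18:-→d19:-→d20:-→d21:H1 -> H1
  add 0.0.0.0/0 -> H1 at depth 0
  lookup 32.0.0.1: bits 0010000 walk d0:H1→d1:-→d2:-→d3:H2→d4:-→d5:-→d6:-→d7:- -> H2
  add 128.0.0.0/3 -> H1 at depth 3
  lookup 33.148.193.129: bits 001000011001010011000001100 walk d0:H1→d1:-→d2:-→d3:H2→d4:-→d5:-→d6:-→d7:-→d8:-→d9:-→d10:-→d11:-→d12:-→d13:-→d14:-→d15:-→d16:-→d17:-→d18:-→d19:-→d20:-→d21:-→d22:-→d23:-→d24:-→d25:-→d26:-→d27:H1 -> H1
  lookup 157.84.112.6: bits 100111010101010001110 walk d0:H1→d1:-→d2:-→d3:H1→d4:-→d5:-→d6:-→d7:-→d8:-→d9:-→d10:-→d11:-→d12:-→d13:-→d14:-→d15:-→d16:-→d17:-→d18:-→d19:-→d20:-→d21:H1 -> H1
  - 0.0.0.0/0 clear@0
  lookup 157.84.113.63: bits 100111010101010001110 walk d0:-→d1:-→d2:-→d3:H1→d4:-→d5:-→d6:-→d7:-→d8:-→d9:-→d10:-→d11:-→d12:-→d13:-→d14:-→d15:-→d16:-→d17:-→d18:-→d19:-→d20:-→d21:H1 -> H1
  add 157.84.0.0/14 -> H2 at depth 14
  add 33.148.0.0/16 -> H0 at depth 16
  - 32.0.0.0/3 clear@3
  lookup 33.148.0.147: bits 0010000110010100 walk d0:-→d1:-→d2:-→d3:-→d4:-→d5:-→d6:-→d7:-→d8:-→d9:-→d10:-→d11:-→d12:-→d13:-→d14:-→d15:-→d16:H0 -> H0
  add 48.0.0.0/4 -> H0 at depth 4
  lookup 33.148.1.122: bits 0010000110010100 walk d0:-→d1:-→d2:-→d3:-→d4:-→d5:-→d6:-→d7:-→d8:-→d9:-→d10:-→d11:-→d12:-→d13:-→d14:-→d15:-→d16:H0 -> H0
  add 33.148.192.0/20 -> H2 at depth 20
  add 33.148.193.144/32 -> H2 at depth 32
  add 59.68.217.228/30 -> H0 at depth 30
  add 59.68.217.0/24 -> H1 at depth 24
  lookup 33.148.1.37: bits 0010000110010100 walk d0:-→d1:-→d2:-→d3:-→d4:-→d5:-→d6:-→d7:-→d8:-→d9:-→d10:-→d11:-→d12:-→d13:-→d14:-→d15:-→d16:H0 -> H0
  lookup 59.68.217.228: bits 001110110100010011011001111001 walk d0:-→d1:-→d2:-→d3:-→d4:H0→d5:-→d6:-→d7:-→d8:-→d9:-→d10:-→d11:-→d12:-→d13:-→d14:-→d15:-→d16:-→d17:-→d18:-→d19:-→d20:-→d21:-→d22:-→d23:-→d24:H1→d25:-→d26:-→d27:-→d28:-→d29:-→d30:H0 -> H0
  add 33.148.192.0/19 -> H0 at depth 19

== LOOKUPS ==
["H2","H2","H1","H1","H0","H2","H1","H2","H1","H1","H1","H0","H0","H0","H0"]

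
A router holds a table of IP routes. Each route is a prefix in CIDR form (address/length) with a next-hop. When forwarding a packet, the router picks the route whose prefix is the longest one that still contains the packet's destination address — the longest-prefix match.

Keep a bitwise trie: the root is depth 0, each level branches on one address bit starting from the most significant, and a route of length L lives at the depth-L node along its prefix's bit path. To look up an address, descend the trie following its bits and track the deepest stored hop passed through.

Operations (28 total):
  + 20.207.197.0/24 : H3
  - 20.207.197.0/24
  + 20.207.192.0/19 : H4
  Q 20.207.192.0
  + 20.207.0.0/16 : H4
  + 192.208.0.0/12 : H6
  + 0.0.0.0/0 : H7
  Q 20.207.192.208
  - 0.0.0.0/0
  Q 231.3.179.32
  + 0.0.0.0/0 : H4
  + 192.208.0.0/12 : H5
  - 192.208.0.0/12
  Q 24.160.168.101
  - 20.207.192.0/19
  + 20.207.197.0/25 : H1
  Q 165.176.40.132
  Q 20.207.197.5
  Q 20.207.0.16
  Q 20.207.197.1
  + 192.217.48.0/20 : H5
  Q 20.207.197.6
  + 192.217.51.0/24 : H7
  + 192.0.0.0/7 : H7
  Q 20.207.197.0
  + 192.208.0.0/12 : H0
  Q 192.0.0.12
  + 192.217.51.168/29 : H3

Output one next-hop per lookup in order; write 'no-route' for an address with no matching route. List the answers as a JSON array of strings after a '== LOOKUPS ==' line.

Apply in order:
  + 20.207.197.0/24 (H3) depth=24
  del 20.207.197.0/24 (clear depth 24)
  + 20.207.192.0/19 (H4) depth=19
  lookup 20.207.192.0: bits 000101001100111111000 walk d0:-→d1:-→d2:-→d3:-→d4:-→d5:-→d6:-→d7:-→d8:-→d9:-→d10:-→d11:-→d12:-→d13:-→d14:-→d15:-→d16:-→d17:-→d18:-→d19:H4→d20:-→d21:- -> H4
  + 20.207.0.0/16 (H4) depth=16
  + 192.208.0.0/12 (H6) depth=12
  + 0.0.0.0/0 (H7) depth=0
  lookup 20.207.192.208: bits 000101001100111111000 walk d0:H7→d1:-→d2:-→d3:-→d4:-→d5:-→d6:-→d7:-→d8:-→d9:-→d10:-→d11:-→d12:-→d13:-→d14:-→d15:-→d16:H4→d17:-→d18:-→d19:H4→d20:-→d21:- -> H4
  del 0.0.0.0/0 (clear depth 0)
  lookup 231.3.179.32: bits 11 walk d0:-→d1:-→d2:- -> no-route
  + 0.0.0.0/0 (H4) depth=0
  + 192.208.0.0/12 (H5) depth=12
  del 192.208.0.0/12 (clear depth 12)
  lookup 24.160.168.101: bits 0001 walk d0:H4→d1:-→d2:-→d3:-→d4:- -> H4
  del 20.207.192.0/19 (clear depth 19)
  + 20.207.197.0/25 (H1) depth=25
  lookup 165.176.40.132: bits 1 walk d0:H4→d1:- -> H4
  lookup 20.207.197.5: bits 0001010011001111110001010 walk d0:H4→d1:-→d2:-→d3:-→d4:-→d5:-→d6:-→d7:-→d8:-→d9:-→d10:-→d11:-→d12:-→d13:-→d14:-→d15:-→d16:H4→d17:-→d18:-→d19:-→d20:-→d21:-→d22:-→d23:-→d24:-→d25:H1 -> H1
  lookup 20.207.0.16: bits 0001010011001111 walk d0:H4→d1:-→d2:-→d3:-→d4:-→d5:-→d6:-→d7:-→d8:-→d9:-→d10:-→d11:-→d12:-→d13:-→d14:-→d15:-→d16:H4 -> H4
  lookup 20.207.197.1: bits 0001010011001111110001010 walk d0:H4→d1:-→d2:-→d3:-→d4:-→d5:-→d6:-→d7:-→d8:-→d9:-→d10:-→d11:-→d12:-→d13:-→d14:-→d15:-→d16:H4→d17:-→d18:-→d19:-→d20:-→d21:-→d22:-→d23:-→d24:-→d25:H1 -> H1
  + 192.217.48.0/20 (H5) depth=20
  lookup 20.207.197.6: bits 0001010011001111110001010 walk d0:H4→d1:-→d2:-→d3:-→d4:-→d5:-→d6:-→d7:-→d8:-→d9:-→d10:-→d11:-→d12:-→d13:-→d14:-→d15:-→d16:H4→d17:-→d18:-→d19:-→d20:-→d21:-→d22:-→d23:-→d24:-→d25:H1 -> H1
  + 192.217.51.0/24 (H7) depth=24
  + 192.0.0.0/7 (H7) depth=7
  lookup 20.207.197.0: bits 0001010011001111110001010 walk d0:H4→d1:-→d2:-→d3:-→d4:-→d5:-→d6:-→d7:-→d8:-→d9:-→d10:-→d11:-→d12:-→d13:-→d14:-→d15:-→d16:H4→d17:-→d18:-→d19:-→d20:-→d21:-→d22:-→d23:-→d24:-→d25:H1 -> H1
  + 192.208.0.0/12 (H0) depth=12
  lookup 192.0.0.12: bits 11000000 walk d0:H4→d1:-→d2:-→d3:-→d4:-→d5:-→d6:-→d7:H7→d8:- -> H7
  + 192.217.51.168/29 (H3) depth=29

== LOOKUPS ==
["H4","H4","no-route","H4","H4","H1","H4","H1","H1","H1","H7"]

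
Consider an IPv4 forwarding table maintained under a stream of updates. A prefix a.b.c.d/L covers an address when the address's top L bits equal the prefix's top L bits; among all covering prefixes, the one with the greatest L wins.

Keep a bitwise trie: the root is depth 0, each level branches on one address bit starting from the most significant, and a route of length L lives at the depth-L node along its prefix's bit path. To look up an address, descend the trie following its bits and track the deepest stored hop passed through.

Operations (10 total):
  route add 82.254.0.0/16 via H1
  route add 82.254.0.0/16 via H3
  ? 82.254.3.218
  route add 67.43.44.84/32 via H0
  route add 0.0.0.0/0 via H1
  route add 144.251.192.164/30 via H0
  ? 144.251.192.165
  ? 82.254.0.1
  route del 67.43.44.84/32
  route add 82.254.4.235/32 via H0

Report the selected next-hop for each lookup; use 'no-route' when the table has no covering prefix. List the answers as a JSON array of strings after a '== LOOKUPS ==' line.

Process each operation:
  add 82.254.0.0/16 -> H1 at depth 16
  add 82.254.0.0/16 -> H3 at depth 16
  Q 82.254.3.218: descend 0101001011111110 ; hops seen [H3] ; pick H3
  add 67.43.44.84/32 -> H0 at depth 32
  add 0.0.0.0/0 -> H1 at depth 0
  add 144.251.192.164/30 -> H0 at depth 30
  Q 144.251.192.165: descend 100100001111101111000000101001 ; hops seen [H1,H0] ; pick H0
  Q 82.254.0.1: descend 0101001011111110 ; hops seen [H1,H3] ; pick H3
  - 67.43.44.84/32 clear@32
  add 82.254.4.235/32 -> H0 at depth 32

== LOOKUPS ==
["H3","H0","H3"]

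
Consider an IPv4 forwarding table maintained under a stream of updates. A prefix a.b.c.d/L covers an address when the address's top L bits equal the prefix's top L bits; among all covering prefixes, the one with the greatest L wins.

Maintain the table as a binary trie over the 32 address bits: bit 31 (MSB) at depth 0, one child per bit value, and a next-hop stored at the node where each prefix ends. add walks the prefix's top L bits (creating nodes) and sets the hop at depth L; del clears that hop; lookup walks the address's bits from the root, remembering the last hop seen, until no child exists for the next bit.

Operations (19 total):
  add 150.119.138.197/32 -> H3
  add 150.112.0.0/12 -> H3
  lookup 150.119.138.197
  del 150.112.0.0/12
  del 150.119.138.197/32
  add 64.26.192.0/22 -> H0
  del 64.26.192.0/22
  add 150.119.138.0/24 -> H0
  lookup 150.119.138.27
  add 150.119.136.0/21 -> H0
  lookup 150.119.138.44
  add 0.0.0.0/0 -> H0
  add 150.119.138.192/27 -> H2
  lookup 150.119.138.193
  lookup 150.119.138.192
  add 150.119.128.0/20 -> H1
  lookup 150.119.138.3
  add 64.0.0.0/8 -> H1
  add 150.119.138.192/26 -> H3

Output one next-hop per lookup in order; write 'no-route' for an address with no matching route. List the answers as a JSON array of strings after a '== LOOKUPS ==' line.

Trace:
  + 150.119.138.197/32 (H3) depth=32
  + 150.112.0.0/12 (H3) depth=12
  ? 150.119.138.197  path d0:-→d1:-→d2:-→d3:-→d4:-→d5:-→d6:-→d7:-→d8:-→d9:-→d10:-→d11:-→d12:H3→d13:-→d14:-→d15:-→d16:-→d17:-→d18:-→d19:-→d20:-→d21:-→d22:-→d23:-→d24:-→d25:-→d26:-→d27:-→d28:-→d29:-→d30:-→d31:-→d32:H3  best=H3
  - 150.112.0.0/12 clear@12
  - 150.119.138.197/32 clear@32
  + 64.26.192.0/22 (H0) depth=22
  - 64.26.192.0/22 clear@22
  + 150.119.138.0/24 (H0) depth=24
  ? 150.119.138.27  path d0:-→d1:-→d2:-→d3:-→d4:-→d5:-→d6:-→d7:-→d8:-→d9:-→d10:-→d11:-→d12:-→d13:-→d14:-→d15:-→d16:-→d17:-→d18:-→d19:-→d20:-→d21:-→d22:-→d23:-→d24:H0  best=H0
  + 150.119.136.0/21 (H0) depth=21
  ? 150.119.138.44  path d0:-→d1:-→d2:-→d3:-→d4:-→d5:-→d6:-→d7:-→d8:-→d9:-→d10:-→d11:-→d12:-→d13:-→d14:-→d15:-→d16:-→d17:-→d18:-→d19:-→d20:-→d21:H0→d22:-→d23:-→d24:H0  best=H0
  + 0.0.0.0/0 (H0) depth=0
  + 150.119.138.192/27 (H2) depth=27
  ? 150.119.138.193  path d0:H0→d1:-→d2:-→d3:-→d4:-→d5:-→d6:-→d7:-→d8:-→d9:-→d10:-→d11:-→d12:-→d13:-→d14:-→d15:-→d16:-→d17:-→d18:-→d19:-→d20:-→d21:H0→d22:-→d23:-→d24:H0→d25:-→d26:-→d27:H2→d28:-→d29:-  best=H2
  ? 150.119.138.192  path d0:H0→d1:-→d2:-→d3:-→d4:-→d5:-→d6:-→d7:-→d8:-→d9:-→d10:-→d11:-→d12:-→d13:-→d14:-→d15:-→d16:-→d17:-→d18:-→d19:-→d20:-→d21:H0→d22:-→d23:-→d24:H0→d25:-→d26:-→d27:H2→d28:-→d29:-  best=H2
  + 150.119.128.0/20 (H1) depth=20
  ? 150.119.138.3  path d0:H0→d1:-→d2:-→d3:-→d4:-→d5:-→d6:-→d7:-→d8:-→d9:-→d10:-→d11:-→d12:-→d13:-→d14:-→d15:-→d16:-→d17:-→d18:-→d19:-→d20:H1→d21:H0→d22:-→d23:-→d24:H0  best=H0
  + 64.0.0.0/8 (H1) depth=8
  + 150.119.138.192/26 (H3) depth=26

== LOOKUPS ==
["H3","H0","H0","H2","H2","H0"]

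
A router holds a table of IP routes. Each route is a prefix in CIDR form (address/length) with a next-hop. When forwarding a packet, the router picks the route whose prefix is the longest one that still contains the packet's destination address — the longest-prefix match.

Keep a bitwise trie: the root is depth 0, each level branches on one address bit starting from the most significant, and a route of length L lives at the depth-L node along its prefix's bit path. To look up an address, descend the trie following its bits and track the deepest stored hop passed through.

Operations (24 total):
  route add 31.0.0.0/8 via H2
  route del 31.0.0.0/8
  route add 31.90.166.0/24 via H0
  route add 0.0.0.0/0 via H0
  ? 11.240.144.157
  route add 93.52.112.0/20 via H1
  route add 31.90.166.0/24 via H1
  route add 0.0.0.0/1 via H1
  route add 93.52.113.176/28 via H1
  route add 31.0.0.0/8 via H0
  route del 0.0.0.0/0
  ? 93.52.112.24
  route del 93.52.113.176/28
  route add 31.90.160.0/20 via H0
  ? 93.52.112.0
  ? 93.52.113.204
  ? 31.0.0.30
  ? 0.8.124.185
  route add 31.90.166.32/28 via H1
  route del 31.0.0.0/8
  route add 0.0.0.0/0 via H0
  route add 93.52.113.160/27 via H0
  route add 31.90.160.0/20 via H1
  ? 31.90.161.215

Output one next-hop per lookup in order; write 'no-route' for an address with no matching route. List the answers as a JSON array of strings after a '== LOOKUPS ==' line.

Trace:
  add 31.0.0.0/8 -> H2 at depth 8
  - 31.0.0.0/8 clear@8
  add 31.90.166.0/24 -> H0 at depth 24
  add 0.0.0.0/0 -> H0 at depth 0
  Q 11.240.144.157: descend 000 ; hops seen [H0] ; pick H0
  add 93.52.112.0/20 -> H1 at depth 20
  add 31.90.166.0/24 -> H1 at depth 24
  add 0.0.0.0/1 -> H1 at depth 1
  add 93.52.113.176/28 -> H1 at depth 28
  add 31.0.0.0/8 -> H0 at depth 8
  - 0.0.0.0/0 clear@0
  Q 93.52.112.24: descend 01011101001101000111000 ; hops seen [H1,H1] ; pick H1
  - 93.52.113.176/28 clear@28
  add 31.90.160.0/20 -> H0 at depth 20
  Q 93.52.112.0: descend 01011101001101000111000 ; hops seen [H1,H1] ; pick H1
  Q 93.52.113.204: descend 0101110100110100011100011 ; hops seen [H1,H1] ; pick H1
  Q 31.0.0.30: descend 000111110 ; hops seen [H1,H0] ; pick H0
  Q 0.8.124.185: descend 000 ; hops seen [H1] ; pick H1
  add 31.90.166.32/28 -> H1 at depth 28
  - 31.0.0.0/8 clear@8
  add 0.0.0.0/0 -> H0 at depth 0
  add 93.52.113.160/27 -> H0 at depth 27
  add 31.90.160.0/20 -> H1 at depth 20
  Q 31.90.161.215: descend 000111110101101010100 ; hops seen [H0,H1,H1] ; pick H1

== LOOKUPS ==
["H0","H1","H1","H1","H0","H1","H1"]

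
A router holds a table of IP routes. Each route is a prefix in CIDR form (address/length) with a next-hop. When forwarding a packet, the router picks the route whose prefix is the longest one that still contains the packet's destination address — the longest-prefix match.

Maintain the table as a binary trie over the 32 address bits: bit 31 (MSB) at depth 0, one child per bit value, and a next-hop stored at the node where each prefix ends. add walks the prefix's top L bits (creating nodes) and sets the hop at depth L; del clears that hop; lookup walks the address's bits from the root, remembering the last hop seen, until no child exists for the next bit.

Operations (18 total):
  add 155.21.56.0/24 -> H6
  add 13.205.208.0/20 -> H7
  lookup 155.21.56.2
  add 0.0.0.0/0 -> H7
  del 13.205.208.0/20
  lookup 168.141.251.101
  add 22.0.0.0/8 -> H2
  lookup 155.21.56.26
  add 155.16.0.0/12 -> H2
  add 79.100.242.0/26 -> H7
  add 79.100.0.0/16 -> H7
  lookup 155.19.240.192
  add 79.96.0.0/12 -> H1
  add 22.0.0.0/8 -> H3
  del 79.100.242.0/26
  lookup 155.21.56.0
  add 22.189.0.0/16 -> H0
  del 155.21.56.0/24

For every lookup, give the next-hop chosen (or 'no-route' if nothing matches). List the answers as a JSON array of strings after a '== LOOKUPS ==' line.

Trace:
  + 155.21.56.0/24 (H6) depth=24
  + 13.205.208.0/20 (H7) depth=20
  lookup 155.21.56.2: bits 100110110001010100111000 walk d0:-→d1:-→d2:-→d3:-→d4:-→d5:-→d6:-→d7:-→d8:-→d9:-→d10:-→d11:-→d12:-→d13:-→d14:-→d15:-→d16:-→d17:-→d18:-→d19:-→d20:-→d21:-→d22:-→d23:-→d24:H6 -> H6
  + 0.0.0.0/0 (H7) depth=0
  - 13.205.208.0/20 clear@20
  lookup 168.141.251.101: bits 10 walk d0:H7→d1:-→d2:- -> H7
  + 22.0.0.0/8 (H2) depth=8
  lookup 155.21.56.26: bits 100110110001010100111000 walk d0:H7→d1:-→d2:-→d3:-→d4:-→d5:-→d6:-→d7:-→d8:-→d9:-→d10:-→d11:-→d12:-→d13:-→d14:-→d15:-→d16:-→d17:-→d18:-→d19:-→d20:-→d21:-→d22:-→d23:-→d24:H6 -> H6
  + 155.16.0.0/12 (H2) depth=12
  + 79.100.242.0/26 (H7) depth=26
  + 79.100.0.0/16 (H7) depth=16
  lookup 155.19.240.192: bits 1001101100010 walk d0:H7→d1:-→d2:-→d3:-→d4:-→d5:-→d6:-→d7:-→d8:-→d9:-→d10:-→d11:-→d12:H2→d13:- -> H2
  + 79.96.0.0/12 (H1) depth=12
  + 22.0.0.0/8 (H3) depth=8
  - 79.100.242.0/26 clear@26
  lookup 155.21.56.0: bits 100110110001010100111000 walk d0:H7→d1:-→d2:-→d3:-→d4:-→d5:-→d6:-→d7:-→d8:-→d9:-→d10:-→d11:-→d12:H2→d13:-→d14:-→d15:-→d16:-→d17:-→d18:-→d19:-→d20:-→d21:-→d22:-→d23:-→d24:H6 -> H6
  + 22.189.0.0/16 (H0) depth=16
  - 155.21.56.0/24 clear@24

== LOOKUPS ==
["H6","H7","H6","H2","H6"]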